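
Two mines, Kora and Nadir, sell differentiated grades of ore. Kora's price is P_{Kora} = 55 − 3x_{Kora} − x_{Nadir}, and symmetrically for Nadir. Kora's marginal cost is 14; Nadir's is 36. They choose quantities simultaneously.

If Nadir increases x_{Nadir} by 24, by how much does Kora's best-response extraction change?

Mine Kora's profit: π = x_{Kora}(55 − 3x_{Kora} − x_{Nadir}) − 14x_{Kora}.
∂π/∂x_{Kora} = 41 − 6x_{Kora} − x_{Nadir} = 0 ⇒ x_{Kora} = 41/6 − (1/6)x_{Nadir}.
The reaction-function slope is −1/6, so a 24-unit rise in x_{Nadir} moves x_{Kora} by −1/6 × 24 = −4. Kora's best response falls — the actions are strategic substitutes.

-4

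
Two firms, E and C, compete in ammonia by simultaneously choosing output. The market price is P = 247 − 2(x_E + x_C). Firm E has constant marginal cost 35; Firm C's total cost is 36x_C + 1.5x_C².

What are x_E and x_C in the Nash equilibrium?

Firm E's profit: π = x_E(247 − 2(x_E + x_C)) − 35x_E.
∂π/∂x_E = 212 − 4x_E − 2x_C = 0, so x_E = 53 − 0.5x_C.
For C: ∂π/∂x_C = 211 − 7x_C − 2x_E = 0 ⇒ x_C = 211/7 − (2/7)x_E.
Solving the two reaction functions simultaneously: (1 − (−0.5)(−2/7))x_E = 53 − 0.5·(211/7), so (6/7)x_E = 531/14 and x_E = 44.25.
Then x_C = 211/7 − (2/7)·44.25 = 17.5.

44.25, 17.5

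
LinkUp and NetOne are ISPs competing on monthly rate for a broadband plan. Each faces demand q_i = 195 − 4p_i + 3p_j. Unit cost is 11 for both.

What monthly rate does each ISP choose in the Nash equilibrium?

47.8

LinkUp's profit: π = (p_{LinkUp} − 11)(195 − 4p_{LinkUp} + 3p_{NetOne}).
∂π/∂p_{LinkUp} = 239 − 8p_{LinkUp} + 3p_{NetOne} = 0 ⇒ p_{LinkUp} = 29.875 + 0.375p_{NetOne}.
Setting p_{LinkUp} = p_{NetOne} in the reaction function: p_{LinkUp} = 29.875 + 0.375p_{LinkUp}, so p_{LinkUp} = 29.875 / 0.625 = 47.8.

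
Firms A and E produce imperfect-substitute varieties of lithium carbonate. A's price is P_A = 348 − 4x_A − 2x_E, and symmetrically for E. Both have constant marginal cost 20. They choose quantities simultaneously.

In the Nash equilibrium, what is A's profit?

Firm A's profit: π = x_A(348 − 4x_A − 2x_E) − 20x_A.
∂π/∂x_A = 328 − 8x_A − 2x_E = 0 ⇒ x_A = 41 − 0.25x_E.
The game is symmetric, so in equilibrium x_E = x_A: the reaction function gives 1.25x_A = 41, hence x_A = 32.8.
P_A = 348 − 4·32.8 − 2·32.8 = 151.2.
Profit = (151.2 − 20)·32.8 = 4303.36.

4303.36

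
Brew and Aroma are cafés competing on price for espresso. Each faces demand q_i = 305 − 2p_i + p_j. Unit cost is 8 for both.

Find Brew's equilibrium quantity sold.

Brew's profit: π = (p_{Brew} − 8)(305 − 2p_{Brew} + p_{Aroma}).
∂π/∂p_{Brew} = 321 − 4p_{Brew} + p_{Aroma} = 0 ⇒ p_{Brew} = 80.25 + 0.25p_{Aroma}.
By symmetry p_{Aroma} = p_{Brew}; substituting into the reaction function, 0.75p_{Brew} = 80.25 and p_{Brew} = 107.
q_{Brew} = 305 − 2·107 + 107 = 198.

198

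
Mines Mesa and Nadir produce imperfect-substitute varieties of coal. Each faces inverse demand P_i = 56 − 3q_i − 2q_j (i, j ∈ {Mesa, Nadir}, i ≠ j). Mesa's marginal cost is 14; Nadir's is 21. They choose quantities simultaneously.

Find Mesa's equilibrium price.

Mine Mesa's profit: π = q_{Mesa}(56 − 3q_{Mesa} − 2q_{Nadir}) − 14q_{Mesa}.
∂π/∂q_{Mesa} = 42 − 6q_{Mesa} − 2q_{Nadir} = 0 ⇒ q_{Mesa} = 7 − (1/3)q_{Nadir}.
Similarly q_{Nadir} = 35/6 − (1/3)q_{Mesa}.
Solving the two reaction functions simultaneously: (1 − (−1/3)(−1/3))q_{Mesa} = 7 − (1/3)·(35/6), so (8/9)q_{Mesa} = 91/18 and q_{Mesa} = 5.6875.
Then q_{Nadir} = 35/6 − (1/3)·5.6875 = 3.9375.
P_{Mesa} = 56 − 3·5.6875 − 2·3.9375 = 31.0625.

31.0625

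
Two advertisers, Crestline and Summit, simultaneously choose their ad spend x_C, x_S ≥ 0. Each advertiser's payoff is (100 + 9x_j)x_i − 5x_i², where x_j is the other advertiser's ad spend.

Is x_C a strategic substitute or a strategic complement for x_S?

Crestline's payoff is (100 + 9x_S)x_C − 5x_C².
∂π/∂x_C = 100 + 9x_S − 10x_C = 0, so x_C = 10 + 0.9x_S.
The best-response slope dx_C/dx_S = 0.9 > 0: the reaction function is upward-sloping, so the choices are strategic complements.

strategic complements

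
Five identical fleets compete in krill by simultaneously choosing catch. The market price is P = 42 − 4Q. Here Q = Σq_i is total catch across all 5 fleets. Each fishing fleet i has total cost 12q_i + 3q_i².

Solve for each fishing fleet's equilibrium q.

1

A representative fishing fleet's profit is π_i = q_i(42 − 4Q) − 12q_i − 3q_i², with Q = q_i + Σ_{j≠i} q_j.
First-order condition: 30 − 14q_i − 4Σ_{j≠i} q_j = 0.
Imposing symmetry (q_j = q for all j) turns Σ_{j≠i} q_j into 4q, so 30 = 30q and q = 1.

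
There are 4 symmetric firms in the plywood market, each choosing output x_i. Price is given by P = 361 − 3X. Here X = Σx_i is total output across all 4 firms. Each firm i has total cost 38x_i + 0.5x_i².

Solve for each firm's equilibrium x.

A representative firm's profit is π_i = x_i(361 − 3X) − 38x_i − 0.5x_i², with X = x_i + Σ_{j≠i} x_j.
First-order condition: 323 − 7x_i − 3Σ_{j≠i} x_j = 0.
Imposing symmetry (x_j = x for all j) turns Σ_{j≠i} x_j into 3x, so 323 = 16x and x = 20.1875.

20.1875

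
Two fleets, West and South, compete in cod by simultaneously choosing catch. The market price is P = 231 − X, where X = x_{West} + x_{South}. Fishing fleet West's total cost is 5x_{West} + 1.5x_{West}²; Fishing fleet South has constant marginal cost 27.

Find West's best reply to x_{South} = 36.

38

Fishing fleet West's profit: π = x_{West}(231 − (x_{West} + x_{South})) − 5x_{West} − 1.5x_{West}².
∂π/∂x_{West} = 226 − 5x_{West} − x_{South} = 0, so x_{West} = 45.2 − 0.2x_{South}.
At x_{South} = 36: x_{West} = 45.2 − 0.2·36 = 38.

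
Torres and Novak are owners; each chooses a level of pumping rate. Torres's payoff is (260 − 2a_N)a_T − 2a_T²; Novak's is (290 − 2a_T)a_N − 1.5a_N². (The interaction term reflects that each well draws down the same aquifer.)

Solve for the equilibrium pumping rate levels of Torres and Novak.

Expanding Torres's payoff: 260a_T − 2a_Na_T − 2a_T².
∂π/∂a_T = 260 − 2a_N − 4a_T = 0, so a_T = 65 − 0.5a_N.
Likewise for Novak: a_N = 290/3 − (2/3)a_T.
Substituting the second reaction function into the first: a_T = 65 − 0.5(290/3 − (2/3)a_T), which gives (2/3)a_T = 50/3 ⇒ a_T = 25.
Then a_N = 290/3 − (2/3)·25 = 80.

25, 80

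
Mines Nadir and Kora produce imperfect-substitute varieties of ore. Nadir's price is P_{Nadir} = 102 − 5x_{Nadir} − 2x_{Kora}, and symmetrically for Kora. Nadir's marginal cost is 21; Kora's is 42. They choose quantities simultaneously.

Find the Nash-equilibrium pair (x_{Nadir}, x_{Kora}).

7.1875, 4.5625

Mine Nadir's profit: π = x_{Nadir}(102 − 5x_{Nadir} − 2x_{Kora}) − 21x_{Nadir}.
∂π/∂x_{Nadir} = 81 − 10x_{Nadir} − 2x_{Kora} = 0 ⇒ x_{Nadir} = 8.1 − 0.2x_{Kora}.
Similarly x_{Kora} = 6 − 0.2x_{Nadir}.
Plugging x_{Kora} into Nadir's best response: x_{Nadir} = 8.1 − 0.2(6 − 0.2x_{Nadir}) ⇒ 0.96x_{Nadir} = 6.9, so x_{Nadir} = 7.1875.
Then x_{Kora} = 6 − 0.2·7.1875 = 4.5625.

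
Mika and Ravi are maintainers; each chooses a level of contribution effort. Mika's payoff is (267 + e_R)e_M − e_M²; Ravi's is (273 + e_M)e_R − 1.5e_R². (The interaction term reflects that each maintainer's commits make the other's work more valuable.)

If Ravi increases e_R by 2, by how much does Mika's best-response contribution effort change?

1

Expanding Mika's payoff: 267e_M + e_Re_M − e_M².
∂π/∂e_M = 267 + e_R − 2e_M = 0, so e_M = 133.5 + 0.5e_R.
The reaction-function slope is 0.5, so a 2-unit rise in e_R moves e_M by 0.5 × 2 = 1. Mika's best response rises — the actions are strategic complements.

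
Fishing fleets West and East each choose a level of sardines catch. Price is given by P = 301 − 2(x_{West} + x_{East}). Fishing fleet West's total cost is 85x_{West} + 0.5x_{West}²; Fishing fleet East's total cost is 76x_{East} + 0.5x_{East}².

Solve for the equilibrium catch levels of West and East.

30, 33

Fishing fleet West's profit: π = x_{West}(301 − 2(x_{West} + x_{East})) − 85x_{West} − 0.5x_{West}².
∂π/∂x_{West} = 216 − 5x_{West} − 2x_{East} = 0, so x_{West} = 43.2 − 0.4x_{East}.
By the same steps for East: x_{East} = 45 − 0.4x_{West}.
Substituting the second reaction function into the first: x_{West} = 43.2 − 0.4(45 − 0.4x_{West}), which gives 0.84x_{West} = 25.2 ⇒ x_{West} = 30.
Then x_{East} = 45 − 0.4·30 = 33.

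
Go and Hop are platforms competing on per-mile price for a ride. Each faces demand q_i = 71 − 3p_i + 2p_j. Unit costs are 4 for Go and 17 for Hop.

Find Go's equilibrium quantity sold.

Go's profit: π = (p_{Go} − 4)(71 − 3p_{Go} + 2p_{Hop}).
∂π/∂p_{Go} = 83 − 6p_{Go} + 2p_{Hop} = 0 ⇒ p_{Go} = 83/6 + (1/3)p_{Hop}.
Similarly p_{Hop} = 61/3 + (1/3)p_{Go}.
Plugging p_{Hop} into Go's best response: p_{Go} = 83/6 + (1/3)(61/3 + (1/3)p_{Go}) ⇒ (8/9)p_{Go} = 371/18, so p_{Go} = 23.1875.
Then p_{Hop} = 61/3 + (1/3)·23.1875 = 28.0625.
q_{Go} = 71 − 3·23.1875 + 2·28.0625 = 57.5625.

57.5625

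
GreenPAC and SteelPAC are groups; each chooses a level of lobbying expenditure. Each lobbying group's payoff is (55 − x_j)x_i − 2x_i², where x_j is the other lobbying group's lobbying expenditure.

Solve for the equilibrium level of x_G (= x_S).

11

GreenPAC's payoff is (55 − x_S)x_G − 2x_G².
∂π/∂x_G = 55 − x_S − 4x_G = 0, so x_G = 13.75 − 0.25x_S.
By symmetry x_S = x_G; substituting into the reaction function, 1.25x_G = 13.75 and x_G = 11.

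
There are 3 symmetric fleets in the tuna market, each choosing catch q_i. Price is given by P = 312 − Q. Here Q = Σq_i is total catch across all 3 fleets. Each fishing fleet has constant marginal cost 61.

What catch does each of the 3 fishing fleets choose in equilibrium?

A representative fishing fleet's profit is π_i = q_i(312 − Q) − 61q_i, with Q = q_i + Σ_{j≠i} q_j.
First-order condition: 251 − 2q_i − Σ_{j≠i} q_j = 0.
Imposing symmetry (q_j = q for all j) turns Σ_{j≠i} q_j into 2q, so 251 = 4q and q = 62.75.

62.75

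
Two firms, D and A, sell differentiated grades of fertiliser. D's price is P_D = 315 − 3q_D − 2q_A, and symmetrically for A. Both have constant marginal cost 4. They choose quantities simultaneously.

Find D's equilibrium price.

120.625

Firm D's profit: π = q_D(315 − 3q_D − 2q_A) − 4q_D.
∂π/∂q_D = 311 − 6q_D − 2q_A = 0 ⇒ q_D = 311/6 − (1/3)q_A.
Setting q_D = q_A in the reaction function: q_D = 311/6 − (1/3)q_D, so q_D = (311/6) / (4/3) = 38.875.
P_D = 315 − 3·38.875 − 2·38.875 = 120.625.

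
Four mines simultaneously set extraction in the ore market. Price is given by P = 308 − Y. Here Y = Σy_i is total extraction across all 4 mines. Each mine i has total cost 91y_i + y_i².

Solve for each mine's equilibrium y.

A representative mine's profit is π_i = y_i(308 − Y) − 91y_i − y_i², with Y = y_i + Σ_{j≠i} y_j.
First-order condition: 217 − 4y_i − Σ_{j≠i} y_j = 0.
In a symmetric equilibrium every mine chooses the same y, so Σ_{j≠i} y_j = 3y. The condition becomes 217 − 7y = 0, giving y = 217/7 = 31.

31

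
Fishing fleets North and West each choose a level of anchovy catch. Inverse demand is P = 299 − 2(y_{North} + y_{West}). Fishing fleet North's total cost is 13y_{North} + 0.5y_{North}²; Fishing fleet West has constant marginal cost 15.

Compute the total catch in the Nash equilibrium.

89

Fishing fleet North's profit: π = y_{North}(299 − 2(y_{North} + y_{West})) − 13y_{North} − 0.5y_{North}².
∂π/∂y_{North} = 286 − 5y_{North} − 2y_{West} = 0, so y_{North} = 57.2 − 0.4y_{West}.
For West: ∂π/∂y_{West} = 284 − 4y_{West} − 2y_{North} = 0 ⇒ y_{West} = 71 − 0.5y_{North}.
Substituting the second reaction function into the first: y_{North} = 57.2 − 0.4(71 − 0.5y_{North}), which gives 0.8y_{North} = 28.8 ⇒ y_{North} = 36.
Then y_{West} = 71 − 0.5·36 = 53.
Total catch: 36 + 53 = 89.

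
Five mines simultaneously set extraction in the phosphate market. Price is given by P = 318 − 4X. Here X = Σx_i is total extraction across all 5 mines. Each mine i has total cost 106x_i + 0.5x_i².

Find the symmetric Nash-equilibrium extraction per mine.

A representative mine's profit is π_i = x_i(318 − 4X) − 106x_i − 0.5x_i², with X = x_i + Σ_{j≠i} x_j.
First-order condition: 212 − 9x_i − 4Σ_{j≠i} x_j = 0.
With identical mines, set every x_j = x: then 212 − 9x − 16x = 0, i.e. x = 212/25 = 8.48.

8.48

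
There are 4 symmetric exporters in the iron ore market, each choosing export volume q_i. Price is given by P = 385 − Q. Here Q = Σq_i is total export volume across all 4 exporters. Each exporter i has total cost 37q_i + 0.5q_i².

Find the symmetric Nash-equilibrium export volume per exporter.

A representative exporter's profit is π_i = q_i(385 − Q) − 37q_i − 0.5q_i², with Q = q_i + Σ_{j≠i} q_j.
First-order condition: 348 − 3q_i − Σ_{j≠i} q_j = 0.
Imposing symmetry (q_j = q for all j) turns Σ_{j≠i} q_j into 3q, so 348 = 6q and q = 58.

58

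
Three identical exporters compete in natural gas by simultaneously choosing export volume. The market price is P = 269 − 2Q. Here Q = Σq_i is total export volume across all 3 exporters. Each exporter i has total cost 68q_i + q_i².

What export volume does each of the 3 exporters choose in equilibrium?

20.1

A representative exporter's profit is π_i = q_i(269 − 2Q) − 68q_i − q_i², with Q = q_i + Σ_{j≠i} q_j.
First-order condition: 201 − 6q_i − 2Σ_{j≠i} q_j = 0.
In a symmetric equilibrium every exporter chooses the same q, so Σ_{j≠i} q_j = 2q. The condition becomes 201 − 10q = 0, giving q = 201/10 = 20.1.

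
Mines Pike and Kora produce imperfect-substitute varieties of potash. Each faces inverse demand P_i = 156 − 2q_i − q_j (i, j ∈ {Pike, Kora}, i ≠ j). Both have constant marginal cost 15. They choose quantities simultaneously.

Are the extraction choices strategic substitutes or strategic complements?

strategic substitutes

Mine Pike's profit: π = q_{Pike}(156 − 2q_{Pike} − q_{Kora}) − 15q_{Pike}.
∂π/∂q_{Pike} = 141 − 4q_{Pike} − q_{Kora} = 0 ⇒ q_{Pike} = 35.25 − 0.25q_{Kora}.
The best-response slope dq_{Pike}/dq_{Kora} = −0.25 < 0: the reaction function is downward-sloping, so the choices are strategic substitutes.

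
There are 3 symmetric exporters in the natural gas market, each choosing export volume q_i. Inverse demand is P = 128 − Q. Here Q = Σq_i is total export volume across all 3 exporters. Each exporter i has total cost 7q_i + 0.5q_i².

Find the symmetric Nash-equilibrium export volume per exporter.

A representative exporter's profit is π_i = q_i(128 − Q) − 7q_i − 0.5q_i², with Q = q_i + Σ_{j≠i} q_j.
First-order condition: 121 − 3q_i − Σ_{j≠i} q_j = 0.
With identical exporters, set every q_j = q: then 121 − 3q − 2q = 0, i.e. q = 121/5 = 24.2.

24.2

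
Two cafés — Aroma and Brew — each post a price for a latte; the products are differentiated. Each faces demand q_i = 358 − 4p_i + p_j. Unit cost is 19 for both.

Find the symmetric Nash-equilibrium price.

62

Aroma's profit: π = (p_{Aroma} − 19)(358 − 4p_{Aroma} + p_{Brew}).
∂π/∂p_{Aroma} = 434 − 8p_{Aroma} + p_{Brew} = 0 ⇒ p_{Aroma} = 54.25 + 0.125p_{Brew}.
Setting p_{Aroma} = p_{Brew} in the reaction function: p_{Aroma} = 54.25 + 0.125p_{Aroma}, so p_{Aroma} = 54.25 / 0.875 = 62.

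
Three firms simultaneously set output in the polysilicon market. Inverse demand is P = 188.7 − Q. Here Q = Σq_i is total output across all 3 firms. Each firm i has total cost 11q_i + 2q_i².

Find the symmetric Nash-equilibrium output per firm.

22.2125

A representative firm's profit is π_i = q_i(188.7 − Q) − 11q_i − 2q_i², with Q = q_i + Σ_{j≠i} q_j.
First-order condition: 177.7 − 6q_i − Σ_{j≠i} q_j = 0.
With identical firms, set every q_j = q: then 177.7 − 6q − 2q = 0, i.e. q = 177.7/8 = 22.2125.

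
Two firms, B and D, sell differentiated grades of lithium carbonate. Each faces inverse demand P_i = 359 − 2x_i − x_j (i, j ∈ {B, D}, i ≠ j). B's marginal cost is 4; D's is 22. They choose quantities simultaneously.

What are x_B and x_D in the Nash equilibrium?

Firm B's profit: π = x_B(359 − 2x_B − x_D) − 4x_B.
∂π/∂x_B = 355 − 4x_B − x_D = 0 ⇒ x_B = 88.75 − 0.25x_D.
Similarly x_D = 84.25 − 0.25x_B.
Solving the two reaction functions simultaneously: (1 − (−0.25)(−0.25))x_B = 88.75 − 0.25·84.25, so 0.9375x_B = 67.6875 and x_B = 72.2.
Then x_D = 84.25 − 0.25·72.2 = 66.2.

72.2, 66.2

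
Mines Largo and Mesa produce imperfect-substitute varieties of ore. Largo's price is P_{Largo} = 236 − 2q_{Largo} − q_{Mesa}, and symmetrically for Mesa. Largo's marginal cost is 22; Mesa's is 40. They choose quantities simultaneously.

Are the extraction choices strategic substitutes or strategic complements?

Mine Largo's profit: π = q_{Largo}(236 − 2q_{Largo} − q_{Mesa}) − 22q_{Largo}.
∂π/∂q_{Largo} = 214 − 4q_{Largo} − q_{Mesa} = 0 ⇒ q_{Largo} = 53.5 − 0.25q_{Mesa}.
The best-response slope dq_{Largo}/dq_{Mesa} = −0.25 < 0: the reaction function is downward-sloping, so the choices are strategic substitutes.

strategic substitutes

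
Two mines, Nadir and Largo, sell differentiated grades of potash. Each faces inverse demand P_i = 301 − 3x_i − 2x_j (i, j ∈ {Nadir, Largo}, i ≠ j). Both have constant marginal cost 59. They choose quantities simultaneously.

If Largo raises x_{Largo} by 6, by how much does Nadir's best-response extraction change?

Mine Nadir's profit: π = x_{Nadir}(301 − 3x_{Nadir} − 2x_{Largo}) − 59x_{Nadir}.
∂π/∂x_{Nadir} = 242 − 6x_{Nadir} − 2x_{Largo} = 0 ⇒ x_{Nadir} = 121/3 − (1/3)x_{Largo}.
The reaction-function slope is −1/3, so a 6-unit rise in x_{Largo} moves x_{Nadir} by −1/3 × 6 = −2. Nadir's best response falls — the actions are strategic substitutes.

-2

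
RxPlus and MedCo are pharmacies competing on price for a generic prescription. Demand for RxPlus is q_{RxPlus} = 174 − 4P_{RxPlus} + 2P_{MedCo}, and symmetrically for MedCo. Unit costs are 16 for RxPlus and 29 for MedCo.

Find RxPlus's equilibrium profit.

2580.64

RxPlus's profit: π = (P_{RxPlus} − 16)(174 − 4P_{RxPlus} + 2P_{MedCo}).
∂π/∂P_{RxPlus} = 238 − 8P_{RxPlus} + 2P_{MedCo} = 0 ⇒ P_{RxPlus} = 29.75 + 0.25P_{MedCo}.
Similarly P_{MedCo} = 36.25 + 0.25P_{RxPlus}.
Solving the two reaction functions simultaneously: (1 − (0.25)(0.25))P_{RxPlus} = 29.75 + 0.25·36.25, so 0.9375P_{RxPlus} = 38.8125 and P_{RxPlus} = 41.4.
Then P_{MedCo} = 36.25 + 0.25·41.4 = 46.6.
q_{RxPlus} = 174 − 4·41.4 + 2·46.6 = 101.6.
Profit = (41.4 − 16)·101.6 = 2580.64.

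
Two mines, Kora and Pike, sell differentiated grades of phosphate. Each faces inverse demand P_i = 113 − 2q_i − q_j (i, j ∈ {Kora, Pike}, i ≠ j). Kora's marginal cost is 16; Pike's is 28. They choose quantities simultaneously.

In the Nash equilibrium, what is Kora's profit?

816.08

Mine Kora's profit: π = q_{Kora}(113 − 2q_{Kora} − q_{Pike}) − 16q_{Kora}.
∂π/∂q_{Kora} = 97 − 4q_{Kora} − q_{Pike} = 0 ⇒ q_{Kora} = 24.25 − 0.25q_{Pike}.
Similarly q_{Pike} = 21.25 − 0.25q_{Kora}.
Solving the two reaction functions simultaneously: (1 − (−0.25)(−0.25))q_{Kora} = 24.25 − 0.25·21.25, so 0.9375q_{Kora} = 18.9375 and q_{Kora} = 20.2.
Then q_{Pike} = 21.25 − 0.25·20.2 = 16.2.
P_{Kora} = 113 − 2·20.2 − 16.2 = 56.4.
Profit = (56.4 − 16)·20.2 = 816.08.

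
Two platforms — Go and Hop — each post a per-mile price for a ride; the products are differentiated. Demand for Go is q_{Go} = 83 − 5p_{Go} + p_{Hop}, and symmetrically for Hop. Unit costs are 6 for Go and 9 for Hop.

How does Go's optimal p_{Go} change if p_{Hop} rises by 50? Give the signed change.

5

Go's profit: π = (p_{Go} − 6)(83 − 5p_{Go} + p_{Hop}).
∂π/∂p_{Go} = 113 − 10p_{Go} + p_{Hop} = 0 ⇒ p_{Go} = 11.3 + 0.1p_{Hop}.
The reaction-function slope is 0.1, so a 50-unit rise in p_{Hop} moves p_{Go} by 0.1 × 50 = 5. Go's best response rises — the actions are strategic complements.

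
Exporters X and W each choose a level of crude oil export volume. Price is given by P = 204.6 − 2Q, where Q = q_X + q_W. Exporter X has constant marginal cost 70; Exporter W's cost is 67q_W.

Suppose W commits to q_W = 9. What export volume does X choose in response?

Exporter X's profit: π = q_X(204.6 − 2(q_X + q_W)) − 70q_X.
∂π/∂q_X = 134.6 − 4q_X − 2q_W = 0, so q_X = 33.65 − 0.5q_W.
At q_W = 9: q_X = 33.65 − 0.5·9 = 29.15.

29.15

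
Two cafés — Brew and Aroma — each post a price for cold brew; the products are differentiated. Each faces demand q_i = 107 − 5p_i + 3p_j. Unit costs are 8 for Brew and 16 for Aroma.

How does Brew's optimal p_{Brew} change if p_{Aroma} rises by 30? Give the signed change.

Brew's profit: π = (p_{Brew} − 8)(107 − 5p_{Brew} + 3p_{Aroma}).
∂π/∂p_{Brew} = 147 − 10p_{Brew} + 3p_{Aroma} = 0 ⇒ p_{Brew} = 14.7 + 0.3p_{Aroma}.
The reaction-function slope is 0.3, so a 30-unit rise in p_{Aroma} moves p_{Brew} by 0.3 × 30 = 9. Brew's best response rises — the actions are strategic complements.

9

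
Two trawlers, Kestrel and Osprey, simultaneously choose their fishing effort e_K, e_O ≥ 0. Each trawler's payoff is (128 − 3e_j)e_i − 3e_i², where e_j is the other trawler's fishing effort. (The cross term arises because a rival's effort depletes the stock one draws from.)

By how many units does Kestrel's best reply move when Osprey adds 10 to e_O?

-5

Kestrel's payoff is (128 − 3e_O)e_K − 3e_K².
∂π/∂e_K = 128 − 3e_O − 6e_K = 0, so e_K = 64/3 − 0.5e_O.
The reaction-function slope is −0.5, so a 10-unit rise in e_O moves e_K by −0.5 × 10 = −5. Kestrel's best response falls — the actions are strategic substitutes.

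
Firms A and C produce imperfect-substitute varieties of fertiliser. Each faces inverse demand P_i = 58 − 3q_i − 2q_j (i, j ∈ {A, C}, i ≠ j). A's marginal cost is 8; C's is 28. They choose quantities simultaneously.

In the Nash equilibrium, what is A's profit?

Firm A's profit: π = q_A(58 − 3q_A − 2q_C) − 8q_A.
∂π/∂q_A = 50 − 6q_A − 2q_C = 0 ⇒ q_A = 25/3 − (1/3)q_C.
Similarly q_C = 5 − (1/3)q_A.
Solving the two reaction functions simultaneously: (1 − (−1/3)(−1/3))q_A = 25/3 − (1/3)·5, so (8/9)q_A = 20/3 and q_A = 7.5.
Then q_C = 5 − (1/3)·7.5 = 2.5.
P_A = 58 − 3·7.5 − 2·2.5 = 30.5.
Profit = (30.5 − 8)·7.5 = 168.75.

168.75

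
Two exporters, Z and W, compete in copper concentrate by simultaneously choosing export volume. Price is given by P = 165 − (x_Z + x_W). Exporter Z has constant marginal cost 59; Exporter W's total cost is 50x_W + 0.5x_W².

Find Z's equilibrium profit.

Exporter Z's profit: π = x_Z(165 − (x_Z + x_W)) − 59x_Z.
∂π/∂x_Z = 106 − 2x_Z − x_W = 0, so x_Z = 53 − 0.5x_W.
For W: ∂π/∂x_W = 115 − 3x_W − x_Z = 0 ⇒ x_W = 115/3 − (1/3)x_Z.
Plugging x_W into Z's best response: x_Z = 53 − 0.5(115/3 − (1/3)x_Z) ⇒ (5/6)x_Z = 203/6, so x_Z = 40.6.
Then x_W = 115/3 − (1/3)·40.6 = 24.8.
Price P = 165 − 65.4 = 99.6.
Z's profit: (99.6 − 59)·40.6 = 1648.36.

1648.36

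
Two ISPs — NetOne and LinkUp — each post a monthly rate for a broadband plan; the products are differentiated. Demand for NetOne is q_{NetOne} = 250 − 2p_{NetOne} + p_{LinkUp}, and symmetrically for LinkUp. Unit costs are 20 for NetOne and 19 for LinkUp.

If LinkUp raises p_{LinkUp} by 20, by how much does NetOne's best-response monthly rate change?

NetOne's profit: π = (p_{NetOne} − 20)(250 − 2p_{NetOne} + p_{LinkUp}).
∂π/∂p_{NetOne} = 290 − 4p_{NetOne} + p_{LinkUp} = 0 ⇒ p_{NetOne} = 72.5 + 0.25p_{LinkUp}.
The reaction-function slope is 0.25, so a 20-unit rise in p_{LinkUp} moves p_{NetOne} by 0.25 × 20 = 5. NetOne's best response rises — the actions are strategic complements.

5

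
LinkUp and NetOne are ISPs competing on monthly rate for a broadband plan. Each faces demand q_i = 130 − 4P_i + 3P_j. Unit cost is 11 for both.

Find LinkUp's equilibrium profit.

2265.76

LinkUp's profit: π = (P_{LinkUp} − 11)(130 − 4P_{LinkUp} + 3P_{NetOne}).
∂π/∂P_{LinkUp} = 174 − 8P_{LinkUp} + 3P_{NetOne} = 0 ⇒ P_{LinkUp} = 21.75 + 0.375P_{NetOne}.
Setting P_{LinkUp} = P_{NetOne} in the reaction function: P_{LinkUp} = 21.75 + 0.375P_{LinkUp}, so P_{LinkUp} = 21.75 / 0.625 = 34.8.
q_{LinkUp} = 130 − 4·34.8 + 3·34.8 = 95.2.
Profit = (34.8 − 11)·95.2 = 2265.76.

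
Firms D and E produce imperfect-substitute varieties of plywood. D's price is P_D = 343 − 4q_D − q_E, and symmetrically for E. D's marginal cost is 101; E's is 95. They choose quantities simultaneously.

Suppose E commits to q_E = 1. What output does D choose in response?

Firm D's profit: π = q_D(343 − 4q_D − q_E) − 101q_D.
∂π/∂q_D = 242 − 8q_D − q_E = 0 ⇒ q_D = 30.25 − 0.125q_E.
At q_E = 1: q_D = 30.25 − 0.125·1 = 30.125.

30.125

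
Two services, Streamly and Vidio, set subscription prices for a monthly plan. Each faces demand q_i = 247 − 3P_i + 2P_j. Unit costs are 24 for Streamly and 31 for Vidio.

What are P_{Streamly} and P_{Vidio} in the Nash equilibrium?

81.0625, 83.6875

Streamly's profit: π = (P_{Streamly} − 24)(247 − 3P_{Streamly} + 2P_{Vidio}).
∂π/∂P_{Streamly} = 319 − 6P_{Streamly} + 2P_{Vidio} = 0 ⇒ P_{Streamly} = 319/6 + (1/3)P_{Vidio}.
Similarly P_{Vidio} = 170/3 + (1/3)P_{Streamly}.
Plugging P_{Vidio} into Streamly's best response: P_{Streamly} = 319/6 + (1/3)(170/3 + (1/3)P_{Streamly}) ⇒ (8/9)P_{Streamly} = 1297/18, so P_{Streamly} = 81.0625.
Then P_{Vidio} = 170/3 + (1/3)·81.0625 = 83.6875.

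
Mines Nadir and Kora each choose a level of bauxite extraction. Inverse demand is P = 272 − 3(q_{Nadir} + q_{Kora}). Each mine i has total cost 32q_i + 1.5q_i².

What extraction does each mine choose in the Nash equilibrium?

20

Mine Nadir's profit: π = q_{Nadir}(272 − 3(q_{Nadir} + q_{Kora})) − 32q_{Nadir} − 1.5q_{Nadir}².
∂π/∂q_{Nadir} = 240 − 9q_{Nadir} − 3q_{Kora} = 0, so q_{Nadir} = 80/3 − (1/3)q_{Kora}.
The game is symmetric, so in equilibrium q_{Kora} = q_{Nadir}: the reaction function gives (4/3)q_{Nadir} = 80/3, hence q_{Nadir} = 20.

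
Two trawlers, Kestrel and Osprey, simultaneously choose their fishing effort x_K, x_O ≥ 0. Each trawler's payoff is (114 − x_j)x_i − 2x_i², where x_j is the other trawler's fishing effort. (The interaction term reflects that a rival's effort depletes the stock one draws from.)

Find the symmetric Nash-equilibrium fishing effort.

Kestrel's payoff is (114 − x_O)x_K − 2x_K².
∂π/∂x_K = 114 − x_O − 4x_K = 0, so x_K = 28.5 − 0.25x_O.
Setting x_K = x_O in the reaction function: x_K = 28.5 − 0.25x_K, so x_K = 28.5 / 1.25 = 22.8.

22.8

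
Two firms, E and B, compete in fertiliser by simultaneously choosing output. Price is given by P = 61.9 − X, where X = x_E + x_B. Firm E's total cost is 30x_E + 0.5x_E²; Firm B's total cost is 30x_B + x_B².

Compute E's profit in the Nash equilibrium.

113.535

Firm E's profit: π = x_E(61.9 − (x_E + x_B)) − 30x_E − 0.5x_E².
∂π/∂x_E = 31.9 − 3x_E − x_B = 0, so x_E = 319/30 − (1/3)x_B.
For B: ∂π/∂x_B = 31.9 − 4x_B − x_E = 0 ⇒ x_B = 7.975 − 0.25x_E.
Substituting the second reaction function into the first: x_E = 319/30 − (1/3)(7.975 − 0.25x_E), which gives (11/12)x_E = 7.975 ⇒ x_E = 8.7.
Then x_B = 7.975 − 0.25·8.7 = 5.8.
Price P = 61.9 − 14.5 = 47.4.
E's profit: (47.4 − 30)·8.7 − 0.5(8.7)² = 113.535.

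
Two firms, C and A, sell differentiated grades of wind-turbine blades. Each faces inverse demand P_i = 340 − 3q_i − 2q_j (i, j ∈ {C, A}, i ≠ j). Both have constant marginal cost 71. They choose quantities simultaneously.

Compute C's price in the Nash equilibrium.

171.875

Firm C's profit: π = q_C(340 − 3q_C − 2q_A) − 71q_C.
∂π/∂q_C = 269 − 6q_C − 2q_A = 0 ⇒ q_C = 269/6 − (1/3)q_A.
Setting q_C = q_A in the reaction function: q_C = 269/6 − (1/3)q_C, so q_C = (269/6) / (4/3) = 33.625.
P_C = 340 − 3·33.625 − 2·33.625 = 171.875.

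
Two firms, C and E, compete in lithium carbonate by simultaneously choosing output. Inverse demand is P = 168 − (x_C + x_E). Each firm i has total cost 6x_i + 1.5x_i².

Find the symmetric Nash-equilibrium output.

Firm C's profit: π = x_C(168 − (x_C + x_E)) − 6x_C − 1.5x_C².
∂π/∂x_C = 162 − 5x_C − x_E = 0, so x_C = 32.4 − 0.2x_E.
By symmetry x_E = x_C; substituting into the reaction function, 1.2x_C = 32.4 and x_C = 27.

27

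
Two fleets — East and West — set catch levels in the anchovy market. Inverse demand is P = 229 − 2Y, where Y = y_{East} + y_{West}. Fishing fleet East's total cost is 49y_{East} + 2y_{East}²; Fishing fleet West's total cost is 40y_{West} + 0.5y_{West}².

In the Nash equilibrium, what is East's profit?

841

Fishing fleet East's profit: π = y_{East}(229 − 2(y_{East} + y_{West})) − 49y_{East} − 2y_{East}².
∂π/∂y_{East} = 180 − 8y_{East} − 2y_{West} = 0, so y_{East} = 22.5 − 0.25y_{West}.
For West: ∂π/∂y_{West} = 189 − 5y_{West} − 2y_{East} = 0 ⇒ y_{West} = 37.8 − 0.4y_{East}.
Substituting the second reaction function into the first: y_{East} = 22.5 − 0.25(37.8 − 0.4y_{East}), which gives 0.9y_{East} = 13.05 ⇒ y_{East} = 14.5.
Then y_{West} = 37.8 − 0.4·14.5 = 32.
Price P = 229 − 2·46.5 = 136.
East's profit: (136 − 49)·14.5 − 2(14.5)² = 841.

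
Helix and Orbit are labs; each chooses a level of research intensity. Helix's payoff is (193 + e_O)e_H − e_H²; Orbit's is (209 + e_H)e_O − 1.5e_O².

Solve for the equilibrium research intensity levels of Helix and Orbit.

157.6, 122.2

Expanding Helix's payoff: 193e_H + e_Oe_H − e_H².
∂π/∂e_H = 193 + e_O − 2e_H = 0, so e_H = 96.5 + 0.5e_O.
Likewise for Orbit: e_O = 209/3 + (1/3)e_H.
Solving the two reaction functions simultaneously: (1 − (0.5)(1/3))e_H = 96.5 + 0.5·(209/3), so (5/6)e_H = 394/3 and e_H = 157.6.
Then e_O = 209/3 + (1/3)·157.6 = 122.2.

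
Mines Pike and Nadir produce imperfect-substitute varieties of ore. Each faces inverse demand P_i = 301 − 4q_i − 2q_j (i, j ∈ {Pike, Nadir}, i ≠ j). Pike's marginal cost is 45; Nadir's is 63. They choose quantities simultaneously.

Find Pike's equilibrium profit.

Mine Pike's profit: π = q_{Pike}(301 − 4q_{Pike} − 2q_{Nadir}) − 45q_{Pike}.
∂π/∂q_{Pike} = 256 − 8q_{Pike} − 2q_{Nadir} = 0 ⇒ q_{Pike} = 32 − 0.25q_{Nadir}.
Similarly q_{Nadir} = 29.75 − 0.25q_{Pike}.
Substituting the second reaction function into the first: q_{Pike} = 32 − 0.25(29.75 − 0.25q_{Pike}), which gives 0.9375q_{Pike} = 24.5625 ⇒ q_{Pike} = 26.2.
Then q_{Nadir} = 29.75 − 0.25·26.2 = 23.2.
P_{Pike} = 301 − 4·26.2 − 2·23.2 = 149.8.
Profit = (149.8 − 45)·26.2 = 2745.76.

2745.76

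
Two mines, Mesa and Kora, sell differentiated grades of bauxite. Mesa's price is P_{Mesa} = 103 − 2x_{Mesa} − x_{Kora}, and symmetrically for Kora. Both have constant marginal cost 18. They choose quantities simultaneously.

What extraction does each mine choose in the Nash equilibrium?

17

Mine Mesa's profit: π = x_{Mesa}(103 − 2x_{Mesa} − x_{Kora}) − 18x_{Mesa}.
∂π/∂x_{Mesa} = 85 − 4x_{Mesa} − x_{Kora} = 0 ⇒ x_{Mesa} = 21.25 − 0.25x_{Kora}.
By symmetry x_{Kora} = x_{Mesa}; substituting into the reaction function, 1.25x_{Mesa} = 21.25 and x_{Mesa} = 17.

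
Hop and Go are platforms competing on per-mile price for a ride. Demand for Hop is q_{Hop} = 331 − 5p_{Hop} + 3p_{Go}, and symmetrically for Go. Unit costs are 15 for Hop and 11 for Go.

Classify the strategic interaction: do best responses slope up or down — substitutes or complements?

Hop's profit: π = (p_{Hop} − 15)(331 − 5p_{Hop} + 3p_{Go}).
∂π/∂p_{Hop} = 406 − 10p_{Hop} + 3p_{Go} = 0 ⇒ p_{Hop} = 40.6 + 0.3p_{Go}.
The best-response slope dp_{Hop}/dp_{Go} = 0.3 > 0: the reaction function is upward-sloping, so the choices are strategic complements.

strategic complements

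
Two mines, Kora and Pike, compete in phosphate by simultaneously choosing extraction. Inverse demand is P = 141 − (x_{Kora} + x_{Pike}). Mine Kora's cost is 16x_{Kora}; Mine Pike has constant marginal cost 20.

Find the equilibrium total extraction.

82

Mine Kora's profit: π = x_{Kora}(141 − (x_{Kora} + x_{Pike})) − 16x_{Kora}.
∂π/∂x_{Kora} = 125 − 2x_{Kora} − x_{Pike} = 0, so x_{Kora} = 62.5 − 0.5x_{Pike}.
By the same steps for Pike: x_{Pike} = 60.5 − 0.5x_{Kora}.
Substituting the second reaction function into the first: x_{Kora} = 62.5 − 0.5(60.5 − 0.5x_{Kora}), which gives 0.75x_{Kora} = 32.25 ⇒ x_{Kora} = 43.
Then x_{Pike} = 60.5 − 0.5·43 = 39.
Total extraction: 43 + 39 = 82.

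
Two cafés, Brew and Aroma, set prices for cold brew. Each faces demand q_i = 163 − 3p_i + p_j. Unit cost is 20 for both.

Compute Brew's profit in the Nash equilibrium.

Brew's profit: π = (p_{Brew} − 20)(163 − 3p_{Brew} + p_{Aroma}).
∂π/∂p_{Brew} = 223 − 6p_{Brew} + p_{Aroma} = 0 ⇒ p_{Brew} = 223/6 + (1/6)p_{Aroma}.
The game is symmetric, so in equilibrium p_{Aroma} = p_{Brew}: the reaction function gives (5/6)p_{Brew} = 223/6, hence p_{Brew} = 44.6.
q_{Brew} = 163 − 3·44.6 + 44.6 = 73.8.
Profit = (44.6 − 20)·73.8 = 1815.48.

1815.48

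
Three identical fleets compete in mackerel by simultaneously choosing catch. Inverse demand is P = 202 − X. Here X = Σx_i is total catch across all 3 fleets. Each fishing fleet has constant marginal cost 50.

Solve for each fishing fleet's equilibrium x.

A representative fishing fleet's profit is π_i = x_i(202 − X) − 50x_i, with X = x_i + Σ_{j≠i} x_j.
First-order condition: 152 − 2x_i − Σ_{j≠i} x_j = 0.
In a symmetric equilibrium every fishing fleet chooses the same x, so Σ_{j≠i} x_j = 2x. The condition becomes 152 − 4x = 0, giving x = 152/4 = 38.

38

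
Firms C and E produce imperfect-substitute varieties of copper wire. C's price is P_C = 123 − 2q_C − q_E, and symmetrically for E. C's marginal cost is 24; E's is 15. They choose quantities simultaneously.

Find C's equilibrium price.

62.4

Firm C's profit: π = q_C(123 − 2q_C − q_E) − 24q_C.
∂π/∂q_C = 99 − 4q_C − q_E = 0 ⇒ q_C = 24.75 − 0.25q_E.
Similarly q_E = 27 − 0.25q_C.
Solving the two reaction functions simultaneously: (1 − (−0.25)(−0.25))q_C = 24.75 − 0.25·27, so 0.9375q_C = 18 and q_C = 19.2.
Then q_E = 27 − 0.25·19.2 = 22.2.
P_C = 123 − 2·19.2 − 22.2 = 62.4.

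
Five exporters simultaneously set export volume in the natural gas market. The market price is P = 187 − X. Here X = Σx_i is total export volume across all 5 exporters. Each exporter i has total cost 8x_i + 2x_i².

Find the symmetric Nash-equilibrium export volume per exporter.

17.9

A representative exporter's profit is π_i = x_i(187 − X) − 8x_i − 2x_i², with X = x_i + Σ_{j≠i} x_j.
First-order condition: 179 − 6x_i − Σ_{j≠i} x_j = 0.
With identical exporters, set every x_j = x: then 179 − 6x − 4x = 0, i.e. x = 179/10 = 17.9.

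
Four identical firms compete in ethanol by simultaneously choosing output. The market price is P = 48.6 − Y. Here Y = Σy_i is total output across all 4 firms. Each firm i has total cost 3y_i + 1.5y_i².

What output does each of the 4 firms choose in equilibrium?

5.7

A representative firm's profit is π_i = y_i(48.6 − Y) − 3y_i − 1.5y_i², with Y = y_i + Σ_{j≠i} y_j.
First-order condition: 45.6 − 5y_i − Σ_{j≠i} y_j = 0.
With identical firms, set every y_j = y: then 45.6 − 5y − 3y = 0, i.e. y = 45.6/8 = 5.7.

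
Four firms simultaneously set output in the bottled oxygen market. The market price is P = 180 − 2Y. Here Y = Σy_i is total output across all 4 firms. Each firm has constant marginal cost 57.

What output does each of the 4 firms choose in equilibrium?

A representative firm's profit is π_i = y_i(180 − 2Y) − 57y_i, with Y = y_i + Σ_{j≠i} y_j.
First-order condition: 123 − 4y_i − 2Σ_{j≠i} y_j = 0.
With identical firms, set every y_j = y: then 123 − 4y − 6y = 0, i.e. y = 123/10 = 12.3.

12.3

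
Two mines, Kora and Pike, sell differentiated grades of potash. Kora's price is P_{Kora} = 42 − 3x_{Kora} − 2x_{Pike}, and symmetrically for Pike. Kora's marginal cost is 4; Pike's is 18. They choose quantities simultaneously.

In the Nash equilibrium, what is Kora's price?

Mine Kora's profit: π = x_{Kora}(42 − 3x_{Kora} − 2x_{Pike}) − 4x_{Kora}.
∂π/∂x_{Kora} = 38 − 6x_{Kora} − 2x_{Pike} = 0 ⇒ x_{Kora} = 19/3 − (1/3)x_{Pike}.
Similarly x_{Pike} = 4 − (1/3)x_{Kora}.
Substituting the second reaction function into the first: x_{Kora} = 19/3 − (1/3)(4 − (1/3)x_{Kora}), which gives (8/9)x_{Kora} = 5 ⇒ x_{Kora} = 5.625.
Then x_{Pike} = 4 − (1/3)·5.625 = 2.125.
P_{Kora} = 42 − 3·5.625 − 2·2.125 = 20.875.

20.875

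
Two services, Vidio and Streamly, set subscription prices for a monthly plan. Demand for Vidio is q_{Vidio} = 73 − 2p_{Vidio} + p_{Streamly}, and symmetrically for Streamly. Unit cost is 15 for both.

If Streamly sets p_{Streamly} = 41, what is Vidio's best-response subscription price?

36

Vidio's profit: π = (p_{Vidio} − 15)(73 − 2p_{Vidio} + p_{Streamly}).
∂π/∂p_{Vidio} = 103 − 4p_{Vidio} + p_{Streamly} = 0 ⇒ p_{Vidio} = 25.75 + 0.25p_{Streamly}.
At p_{Streamly} = 41: p_{Vidio} = 25.75 + 0.25·41 = 36.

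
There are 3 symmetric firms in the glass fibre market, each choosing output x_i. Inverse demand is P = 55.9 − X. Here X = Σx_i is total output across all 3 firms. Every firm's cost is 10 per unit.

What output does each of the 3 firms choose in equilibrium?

A representative firm's profit is π_i = x_i(55.9 − X) − 10x_i, with X = x_i + Σ_{j≠i} x_j.
First-order condition: 45.9 − 2x_i − Σ_{j≠i} x_j = 0.
Imposing symmetry (x_j = x for all j) turns Σ_{j≠i} x_j into 2x, so 45.9 = 4x and x = 11.475.

11.475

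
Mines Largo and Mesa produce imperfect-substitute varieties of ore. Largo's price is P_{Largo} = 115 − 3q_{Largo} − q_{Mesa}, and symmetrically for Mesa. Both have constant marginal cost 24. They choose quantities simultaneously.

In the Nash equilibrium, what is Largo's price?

63

Mine Largo's profit: π = q_{Largo}(115 − 3q_{Largo} − q_{Mesa}) − 24q_{Largo}.
∂π/∂q_{Largo} = 91 − 6q_{Largo} − q_{Mesa} = 0 ⇒ q_{Largo} = 91/6 − (1/6)q_{Mesa}.
The game is symmetric, so in equilibrium q_{Mesa} = q_{Largo}: the reaction function gives (7/6)q_{Largo} = 91/6, hence q_{Largo} = 13.
P_{Largo} = 115 − 3·13 − 13 = 63.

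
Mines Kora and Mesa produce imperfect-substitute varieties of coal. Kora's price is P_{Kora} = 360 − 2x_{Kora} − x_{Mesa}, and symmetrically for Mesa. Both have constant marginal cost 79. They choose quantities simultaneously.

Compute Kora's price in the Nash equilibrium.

191.4

Mine Kora's profit: π = x_{Kora}(360 − 2x_{Kora} − x_{Mesa}) − 79x_{Kora}.
∂π/∂x_{Kora} = 281 − 4x_{Kora} − x_{Mesa} = 0 ⇒ x_{Kora} = 70.25 − 0.25x_{Mesa}.
By symmetry x_{Mesa} = x_{Kora}; substituting into the reaction function, 1.25x_{Kora} = 70.25 and x_{Kora} = 56.2.
P_{Kora} = 360 − 2·56.2 − 56.2 = 191.4.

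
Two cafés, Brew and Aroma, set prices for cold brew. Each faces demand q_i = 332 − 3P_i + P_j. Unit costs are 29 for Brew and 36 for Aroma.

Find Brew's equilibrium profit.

9207.48

Brew's profit: π = (P_{Brew} − 29)(332 − 3P_{Brew} + P_{Aroma}).
∂π/∂P_{Brew} = 419 − 6P_{Brew} + P_{Aroma} = 0 ⇒ P_{Brew} = 419/6 + (1/6)P_{Aroma}.
Similarly P_{Aroma} = 220/3 + (1/6)P_{Brew}.
Solving the two reaction functions simultaneously: (1 − (1/6)(1/6))P_{Brew} = 419/6 + (1/6)·(220/3), so (35/36)P_{Brew} = 1477/18 and P_{Brew} = 84.4.
Then P_{Aroma} = 220/3 + (1/6)·84.4 = 87.4.
q_{Brew} = 332 − 3·84.4 + 87.4 = 166.2.
Profit = (84.4 − 29)·166.2 = 9207.48.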